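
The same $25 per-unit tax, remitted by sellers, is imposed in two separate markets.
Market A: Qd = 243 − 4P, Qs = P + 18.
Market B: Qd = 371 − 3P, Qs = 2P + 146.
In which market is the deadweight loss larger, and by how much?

Market A: pre-tax P* = $45, Q* = 63; post-tax Q = 43; deadweight loss = $250.
Market B: pre-tax P* = $45, Q* = 236; post-tax Q = 206; deadweight loss = $375.
Difference: $250 vs $375 → market B is larger by $125.

Market B, by $125.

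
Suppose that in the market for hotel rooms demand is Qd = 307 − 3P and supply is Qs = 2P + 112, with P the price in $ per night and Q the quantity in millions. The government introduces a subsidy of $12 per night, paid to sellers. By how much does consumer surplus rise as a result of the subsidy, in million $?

Before the subsidy: set 307 − 3P = 2P + 112 → P* = $39, Q* = 190.
With a per-unit subsidy paid to sellers, each receives P + 12 per unit sold, so supply becomes Qs = 2(P + 12) + 112.
New equilibrium: consumers pay $34.2, sellers receive $46.2, Q = 204.4. (Wedge: Pb − Ps = −12.)
ΔCS is the trapezoid between Q = 204.4 and Q = 190 of height $4.8: ½ · (190 + 204.4) · 4.8 = $946.56.

Consumer surplus rises by $946.56 million.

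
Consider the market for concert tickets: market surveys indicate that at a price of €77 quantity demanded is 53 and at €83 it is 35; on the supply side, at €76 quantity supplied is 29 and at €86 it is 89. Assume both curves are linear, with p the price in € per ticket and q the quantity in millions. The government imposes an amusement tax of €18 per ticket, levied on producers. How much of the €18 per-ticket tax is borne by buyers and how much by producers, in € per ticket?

Demand slope: (35 − 53)/(83 − 77) = -3, so qd = 284 − 3p.
Supply slope: (89 − 29)/(86 − 76) = 6, so qs = 6p − 427.
Without the tax, 284 − 3p = 6p − 427 gives 9p = 711, so p* = €79 and q* = 47.
With the tax collected from producers, supply shifts: qs = 6(p − 18) − 427.
New equilibrium: buyers pay €91, producers receive €73, q = 11. (Wedge: pb − ps = 18.)
Burden on buyers: €12; on producers: €6. (They sum to €18.)

Buyers bear €12 per ticket; producers bear €6 per ticket.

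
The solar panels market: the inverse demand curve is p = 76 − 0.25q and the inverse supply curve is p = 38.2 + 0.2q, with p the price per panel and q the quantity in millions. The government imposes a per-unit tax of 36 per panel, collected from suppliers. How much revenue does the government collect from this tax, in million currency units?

Tax revenue = 144 million.

Rewrite in direct form: qd = 304 − 4p and qs = 5p − 191.
Before the tax: set 304 − 4p = 5p − 191 → p* = 55, q* = 84.
With the tax collected from suppliers, supply shifts: qs = 5(p − 36) − 191.
Solving gives q = 4 with buyers paying 75 and suppliers receiving 39 (the 36 wedge).
Revenue = t · Q = 36 · 4 = 144.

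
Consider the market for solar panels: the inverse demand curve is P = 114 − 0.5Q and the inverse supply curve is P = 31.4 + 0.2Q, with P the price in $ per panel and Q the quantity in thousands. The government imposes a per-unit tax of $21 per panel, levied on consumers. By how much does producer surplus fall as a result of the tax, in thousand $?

Inverting to Q(P) form: Qd = 228 − 2P; Qs = 5P − 157.
Before the tax: set 228 − 2P = 5P − 157 → P* = $55, Q* = 118.
With the tax collected from consumers, demand (in seller-price terms) shifts: Qd = 228 − 2(P + 21).
New equilibrium: consumers pay $70, suppliers receive $49, Q = 88. (Wedge: Pb − Ps = 21.)
ΔPS is the trapezoid between Q = 88 and Q = 118 of height $6: ½ · (118 + 88) · 6 = $618.

Producer surplus falls by $618 thousand.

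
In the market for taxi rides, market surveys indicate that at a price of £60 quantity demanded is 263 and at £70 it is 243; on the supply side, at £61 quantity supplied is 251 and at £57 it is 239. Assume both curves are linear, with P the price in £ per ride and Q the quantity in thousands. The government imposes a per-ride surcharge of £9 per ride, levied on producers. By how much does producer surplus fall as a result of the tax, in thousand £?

Producer surplus falls by £905.76 thousand.

Demand slope: (243 − 263)/(70 − 60) = -2, so Qd = 383 − 2P.
Supply slope: (239 − 251)/(57 − 61) = 3, so Qs = 3P + 68.
Before the tax: set 383 − 2P = 3P + 68 → P* = £63, Q* = 257.
With the tax collected from producers, supply shifts: Qs = 3(P − 9) + 68.
Solving gives Q = 246.2 with consumers paying £68.4 and producers receiving £59.4 (the £9 wedge).
ΔPS is the trapezoid between Q = 246.2 and Q = 257 of height £3.6: ½ · (257 + 246.2) · 3.6 = £905.76.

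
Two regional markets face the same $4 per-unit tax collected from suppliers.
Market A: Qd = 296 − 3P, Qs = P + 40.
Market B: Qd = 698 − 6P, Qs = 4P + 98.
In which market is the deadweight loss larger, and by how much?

Market B, by $13.2.

Market A: pre-tax P* = $64, Q* = 104; post-tax Q = 101; deadweight loss = $6.
Market B: pre-tax P* = $60, Q* = 338; post-tax Q = 328.4; deadweight loss = $19.2.
Difference: $6 vs $19.2 → market B is larger by $13.2.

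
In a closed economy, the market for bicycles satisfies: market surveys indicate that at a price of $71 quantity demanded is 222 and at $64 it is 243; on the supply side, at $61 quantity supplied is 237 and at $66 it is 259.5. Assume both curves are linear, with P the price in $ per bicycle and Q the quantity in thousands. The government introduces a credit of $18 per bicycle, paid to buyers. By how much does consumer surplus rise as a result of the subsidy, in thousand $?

Demand slope: (243 − 222)/(64 − 71) = -3, so Qd = 435 − 3P.
Supply slope: (259.5 − 237)/(66 − 61) = 4.5, so Qs = 4.5P − 37.5.
Without the subsidy, 435 − 3P = 4.5P − 37.5 gives 7.5P = 472.5, so P* = $63 and Q* = 246.
With a per-unit subsidy paid to buyers, each effectively pays P − 18, so demand becomes Qd = 435 − 3(P − 18).
New equilibrium: buyers pay $52.2, sellers receive $70.2, Q = 278.4. (Wedge: Pb − Ps = −18.)
ΔCS is the trapezoid between Q = 278.4 and Q = 246 of height $10.8: ½ · (246 + 278.4) · 10.8 = $2831.76.

Consumer surplus rises by $2831.76 thousand.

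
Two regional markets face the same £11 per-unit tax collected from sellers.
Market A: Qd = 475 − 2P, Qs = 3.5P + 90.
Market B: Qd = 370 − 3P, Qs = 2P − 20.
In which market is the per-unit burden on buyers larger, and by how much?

Market A: pre-tax P* = £70, Q* = 335; post-tax Q = 321; per-unit burden on buyers = £7.
Market B: pre-tax P* = £78, Q* = 136; post-tax Q = 122.8; per-unit burden on buyers = £4.4.
Difference: £7 vs £4.4 → market A is larger by £2.6.

Market A, by £2.6.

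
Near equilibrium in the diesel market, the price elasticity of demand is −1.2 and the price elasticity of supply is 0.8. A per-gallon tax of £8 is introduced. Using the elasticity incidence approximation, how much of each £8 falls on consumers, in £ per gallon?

Incidence ratio: consumers' share ≈ εs / (εs + |εd|) = 0.8 / (0.8 + 1.2) = 0.4.
So consumers bear ≈ 0.4 × £8 = £3.2; suppliers bear £4.8.

Consumers bear ≈ £3.2 per gallon.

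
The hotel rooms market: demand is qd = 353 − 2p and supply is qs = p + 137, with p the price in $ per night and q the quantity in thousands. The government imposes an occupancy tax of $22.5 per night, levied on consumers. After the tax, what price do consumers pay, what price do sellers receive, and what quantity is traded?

Without the tax, 353 − 2p = p + 137 gives 3p = 216, so p* = $72 and q* = 209.
With the tax collected from consumers, demand (in seller-price terms) shifts: qd = 353 − 2(p + 22.5).
New equilibrium: consumers pay $79.5, sellers receive $57, q = 194. (Wedge: pb − ps = 22.5.)
The less price-elastic side of the market bears the larger share of a per-unit tax.

Consumers pay $79.5; sellers receive $57; quantity = 194.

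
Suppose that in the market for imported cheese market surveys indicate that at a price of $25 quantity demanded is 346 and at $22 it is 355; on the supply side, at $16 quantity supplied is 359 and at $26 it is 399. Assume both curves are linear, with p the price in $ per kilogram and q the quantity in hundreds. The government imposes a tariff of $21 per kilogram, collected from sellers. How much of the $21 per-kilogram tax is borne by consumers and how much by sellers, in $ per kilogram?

Consumers bear $12 per kilogram; sellers bear $9 per kilogram.

Demand slope: (355 − 346)/(22 − 25) = -3, so qd = 421 − 3p.
Supply slope: (399 − 359)/(26 − 16) = 4, so qs = 4p + 295.
Before the tax: set 421 − 3p = 4p + 295 → p* = $18, q* = 367.
With the tax collected from sellers, supply shifts: qs = 4(p − 21) + 295.
New equilibrium: consumers pay $30, sellers receive $9, q = 331. (Wedge: pb − ps = 21.)
Burden on consumers: $12; on sellers: $9. (They sum to $21.)
The less price-elastic side of the market bears the larger share of a per-unit tax.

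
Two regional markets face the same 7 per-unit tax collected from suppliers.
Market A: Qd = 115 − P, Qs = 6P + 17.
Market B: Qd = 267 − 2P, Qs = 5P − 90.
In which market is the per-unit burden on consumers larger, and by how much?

Market A, by 1.

Market A: pre-tax P* = 14, Q* = 101; post-tax Q = 95; per-unit burden on consumers = 6.
Market B: pre-tax P* = 51, Q* = 165; post-tax Q = 155; per-unit burden on consumers = 5.
Difference: 6 vs 5 → market A is larger by 1.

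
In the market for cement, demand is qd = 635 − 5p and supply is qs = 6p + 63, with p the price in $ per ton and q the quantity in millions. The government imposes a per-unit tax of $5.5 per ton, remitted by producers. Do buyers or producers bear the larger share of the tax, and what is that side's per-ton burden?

Without the tax, 635 − 5p = 6p + 63 gives 11p = 572, so p* = $52 and q* = 375.
With the tax collected from producers, supply shifts: qs = 6(p − 5.5) + 63.
New equilibrium: buyers pay $55, producers receive $49.5, q = 360. (Wedge: pb − ps = 5.5.)
Per-ton burden: buyers $3, producers $2.5.
Buyers take the larger share because demand is less price-elastic here (demand slope 5 vs supply slope 6).

Buyers bear the larger share: $3 per ton.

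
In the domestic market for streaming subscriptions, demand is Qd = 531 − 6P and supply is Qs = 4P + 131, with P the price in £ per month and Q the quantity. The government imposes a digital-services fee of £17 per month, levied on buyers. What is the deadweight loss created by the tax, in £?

Without the tax, 531 − 6P = 4P + 131 gives 10P = 400, so P* = £40 and Q* = 291.
With the tax collected from buyers, demand (in seller-price terms) shifts: Qd = 531 − 6(P + 17).
New equilibrium: buyers pay £46.8, sellers receive £29.8, Q = 250.2. (Wedge: Pb − Ps = 17.)
Quantity falls by |ΔQ| = |291 − 250.2| = 40.8.
DWL = ½ · t · |ΔQ| = ½ · 17 · 40.8 = £346.8.

Deadweight loss = £346.8.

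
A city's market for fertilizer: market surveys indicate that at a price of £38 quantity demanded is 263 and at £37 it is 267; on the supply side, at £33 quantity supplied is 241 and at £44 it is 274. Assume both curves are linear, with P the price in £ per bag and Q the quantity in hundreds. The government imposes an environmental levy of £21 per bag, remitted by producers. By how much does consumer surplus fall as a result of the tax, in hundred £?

Demand slope: (267 − 263)/(37 − 38) = -4, so Qd = 415 − 4P.
Supply slope: (274 − 241)/(44 − 33) = 3, so Qs = 3P + 142.
Without the tax, 415 − 4P = 3P + 142 gives 7P = 273, so P* = £39 and Q* = 259.
With the tax collected from producers, supply shifts: Qs = 3(P − 21) + 142.
New equilibrium: consumers pay £48, producers receive £27, Q = 223. (Wedge: Pb − Ps = 21.)
ΔCS is the trapezoid between Q = 223 and Q = 259 of height £9: ½ · (259 + 223) · 9 = £2169.

Consumer surplus falls by £2169 hundred.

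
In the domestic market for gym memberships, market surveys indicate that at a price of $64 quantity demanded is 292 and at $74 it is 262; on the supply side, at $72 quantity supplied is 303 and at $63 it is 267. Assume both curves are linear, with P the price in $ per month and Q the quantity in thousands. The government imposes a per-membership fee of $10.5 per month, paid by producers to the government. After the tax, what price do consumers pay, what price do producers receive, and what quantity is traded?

Consumers pay $73; producers receive $62.5; quantity = 265.

Demand slope: (262 − 292)/(74 − 64) = -3, so Qd = 484 − 3P.
Supply slope: (267 − 303)/(63 − 72) = 4, so Qs = 4P + 15.
Without the tax, 484 − 3P = 4P + 15 gives 7P = 469, so P* = $67 and Q* = 283.
With the tax collected from producers, supply shifts: Qs = 4(P − 10.5) + 15.
New equilibrium: consumers pay $73, producers receive $62.5, Q = 265. (Wedge: Pb − Ps = 10.5.)
The less price-elastic side of the market bears the larger share of a per-unit tax.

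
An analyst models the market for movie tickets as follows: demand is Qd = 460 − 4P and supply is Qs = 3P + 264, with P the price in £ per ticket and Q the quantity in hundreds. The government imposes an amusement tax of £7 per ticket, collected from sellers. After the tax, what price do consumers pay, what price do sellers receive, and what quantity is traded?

Before the tax: set 460 − 4P = 3P + 264 → P* = £28, Q* = 348.
With the tax collected from sellers, supply shifts: Qs = 3(P − 7) + 264.
Solving gives Q = 336 with consumers paying £31 and sellers receiving £24 (the £7 wedge).
The less price-elastic side of the market bears the larger share of a per-unit tax.

Consumers pay £31; sellers receive £24; quantity = 336.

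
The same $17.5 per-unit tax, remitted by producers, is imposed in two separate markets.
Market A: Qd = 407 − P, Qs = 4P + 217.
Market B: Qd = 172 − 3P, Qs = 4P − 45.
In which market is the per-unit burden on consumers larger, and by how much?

Market A, by $4.

Market A: pre-tax P* = $38, Q* = 369; post-tax Q = 355; per-unit burden on consumers = $14.
Market B: pre-tax P* = $31, Q* = 79; post-tax Q = 49; per-unit burden on consumers = $10.
Difference: $14 vs $10 → market A is larger by $4.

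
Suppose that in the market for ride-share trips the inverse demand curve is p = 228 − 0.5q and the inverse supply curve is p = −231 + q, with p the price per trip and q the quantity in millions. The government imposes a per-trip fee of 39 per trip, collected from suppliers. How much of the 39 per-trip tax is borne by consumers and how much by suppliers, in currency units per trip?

Consumers bear 13 per trip; suppliers bear 26 per trip.

Inverting to q(p) form: qd = 456 − 2p; qs = p + 231.
Before the tax: set 456 − 2p = p + 231 → p* = 75, q* = 306.
With the tax collected from suppliers, supply shifts: qs = (p − 39) + 231.
Solving gives q = 280 with consumers paying 88 and suppliers receiving 49 (the 39 wedge).
Burden on consumers: 13; on suppliers: 26. (They sum to 39.)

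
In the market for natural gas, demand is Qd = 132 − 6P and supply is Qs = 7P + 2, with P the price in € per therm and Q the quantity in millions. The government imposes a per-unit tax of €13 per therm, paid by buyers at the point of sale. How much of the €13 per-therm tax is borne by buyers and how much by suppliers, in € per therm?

Buyers bear €7 per therm; suppliers bear €6 per therm.

Before the tax: set 132 − 6P = 7P + 2 → P* = €10, Q* = 72.
With the tax collected from buyers, demand (in seller-price terms) shifts: Qd = 132 − 6(P + 13).
Solving gives Q = 30 with buyers paying €17 and suppliers receiving €4 (the €13 wedge).
Burden on buyers: €7; on suppliers: €6. (They sum to €13.)
The less price-elastic side of the market bears the larger share of a per-unit tax.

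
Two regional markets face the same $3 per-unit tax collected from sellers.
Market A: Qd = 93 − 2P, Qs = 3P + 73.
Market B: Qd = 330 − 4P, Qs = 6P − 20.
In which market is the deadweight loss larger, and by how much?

Market A: pre-tax P* = $4, Q* = 85; post-tax Q = 81.4; deadweight loss = $5.4.
Market B: pre-tax P* = $35, Q* = 190; post-tax Q = 182.8; deadweight loss = $10.8.
Difference: $5.4 vs $10.8 → market B is larger by $5.4.

Market B, by $5.4.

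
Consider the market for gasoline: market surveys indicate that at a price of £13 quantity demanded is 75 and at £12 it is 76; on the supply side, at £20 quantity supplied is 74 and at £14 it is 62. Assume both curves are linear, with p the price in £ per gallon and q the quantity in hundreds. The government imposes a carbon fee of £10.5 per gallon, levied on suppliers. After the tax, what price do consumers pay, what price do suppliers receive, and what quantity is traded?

Consumers pay £25; suppliers receive £14.5; quantity = 63.

Demand slope: (76 − 75)/(12 − 13) = -1, so qd = 88 − p.
Supply slope: (62 − 74)/(14 − 20) = 2, so qs = 2p + 34.
Before the tax: set 88 − p = 2p + 34 → p* = £18, q* = 70.
With the tax collected from suppliers, supply shifts: qs = 2(p − 10.5) + 34.
Solving gives q = 63 with consumers paying £25 and suppliers receiving £14.5 (the £10.5 wedge).
The less price-elastic side of the market bears the larger share of a per-unit tax.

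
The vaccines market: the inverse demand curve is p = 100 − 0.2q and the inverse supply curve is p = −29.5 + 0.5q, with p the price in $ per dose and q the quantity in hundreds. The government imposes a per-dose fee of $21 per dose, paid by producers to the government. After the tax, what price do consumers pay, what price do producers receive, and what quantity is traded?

Rewrite in direct form: qd = 500 − 5p and qs = 2p + 59.
Before the tax: set 500 − 5p = 2p + 59 → p* = $63, q* = 185.
With the tax collected from producers, supply shifts: qs = 2(p − 21) + 59.
Solving gives q = 155 with consumers paying $69 and producers receiving $48 (the $21 wedge).
The less price-elastic side of the market bears the larger share of a per-unit tax.

Consumers pay $69; producers receive $48; quantity = 155.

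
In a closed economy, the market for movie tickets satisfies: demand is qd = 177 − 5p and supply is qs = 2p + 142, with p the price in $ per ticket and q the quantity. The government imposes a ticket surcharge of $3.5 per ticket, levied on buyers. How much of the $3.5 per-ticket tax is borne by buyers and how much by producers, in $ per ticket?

Buyers bear $1 per ticket; producers bear $2.5 per ticket.

Before the tax: set 177 − 5p = 2p + 142 → p* = $5, q* = 152.
With the tax collected from buyers, demand (in seller-price terms) shifts: qd = 177 − 5(p + 3.5).
New equilibrium: buyers pay $6, producers receive $2.5, q = 147. (Wedge: pb − ps = 3.5.)
Burden on buyers: $1; on producers: $2.5. (They sum to $3.5.)
The less price-elastic side of the market bears the larger share of a per-unit tax.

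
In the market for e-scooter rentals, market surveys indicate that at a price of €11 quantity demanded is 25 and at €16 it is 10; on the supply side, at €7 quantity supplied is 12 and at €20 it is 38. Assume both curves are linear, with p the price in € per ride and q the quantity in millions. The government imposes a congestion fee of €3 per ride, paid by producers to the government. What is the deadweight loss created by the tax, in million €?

Deadweight loss = €5.4 million.

Demand slope: (10 − 25)/(16 − 11) = -3, so qd = 58 − 3p.
Supply slope: (38 − 12)/(20 − 7) = 2, so qs = 2p − 2.
Before the tax: set 58 − 3p = 2p − 2 → p* = €12, q* = 22.
With the tax collected from producers, supply shifts: qs = 2(p − 3) − 2.
New equilibrium: buyers pay €13.2, producers receive €10.2, q = 18.4. (Wedge: pb − ps = 3.)
Quantity falls by |ΔQ| = |22 − 18.4| = 3.6.
DWL = ½ · t · |ΔQ| = ½ · 3 · 3.6 = €5.4.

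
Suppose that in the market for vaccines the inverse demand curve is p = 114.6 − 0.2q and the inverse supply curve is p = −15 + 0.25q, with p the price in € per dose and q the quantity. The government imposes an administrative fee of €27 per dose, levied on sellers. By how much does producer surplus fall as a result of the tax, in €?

Producer surplus falls by €3870.

Rewrite in direct form: qd = 573 − 5p and qs = 4p + 60.
Before the tax: set 573 − 5p = 4p + 60 → p* = €57, q* = 288.
With the tax collected from sellers, supply shifts: qs = 4(p − 27) + 60.
New equilibrium: consumers pay €69, sellers receive €42, q = 228. (Wedge: pb − ps = 27.)
ΔPS is the trapezoid between Q = 228 and Q = 288 of height €15: ½ · (288 + 228) · 15 = €3870.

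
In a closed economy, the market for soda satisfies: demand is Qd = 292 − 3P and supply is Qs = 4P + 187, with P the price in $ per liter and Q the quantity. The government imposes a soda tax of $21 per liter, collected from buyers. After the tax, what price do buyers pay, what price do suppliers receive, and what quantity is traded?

Without the tax, 292 − 3P = 4P + 187 gives 7P = 105, so P* = $15 and Q* = 247.
With the tax collected from buyers, demand (in seller-price terms) shifts: Qd = 292 − 3(P + 21).
Solving gives Q = 211 with buyers paying $27 and suppliers receiving $6 (the $21 wedge).

Buyers pay $27; suppliers receive $6; quantity = 211.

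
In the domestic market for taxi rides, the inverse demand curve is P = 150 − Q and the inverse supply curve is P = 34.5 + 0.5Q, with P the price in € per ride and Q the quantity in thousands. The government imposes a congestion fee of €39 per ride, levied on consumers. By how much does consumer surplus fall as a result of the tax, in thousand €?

Inverting to Q(P) form: Qd = 150 − P; Qs = 2P − 69.
Without the tax, 150 − P = 2P − 69 gives 3P = 219, so P* = €73 and Q* = 77.
With the tax collected from consumers, demand (in seller-price terms) shifts: Qd = 150 − (P + 39).
Solving gives Q = 51 with consumers paying €99 and suppliers receiving €60 (the €39 wedge).
ΔCS is the trapezoid between Q = 51 and Q = 77 of height €26: ½ · (77 + 51) · 26 = €1664.

Consumer surplus falls by €1664 thousand.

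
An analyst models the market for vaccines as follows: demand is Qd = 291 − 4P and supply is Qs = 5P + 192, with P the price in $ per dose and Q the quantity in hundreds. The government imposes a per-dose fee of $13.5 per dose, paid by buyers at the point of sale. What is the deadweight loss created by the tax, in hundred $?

Before the tax: set 291 − 4P = 5P + 192 → P* = $11, Q* = 247.
With the tax collected from buyers, demand (in seller-price terms) shifts: Qd = 291 − 4(P + 13.5).
Solving gives Q = 217 with buyers paying $18.5 and suppliers receiving $5 (the $13.5 wedge).
Quantity falls by |ΔQ| = |247 − 217| = 30.
DWL = ½ · t · |ΔQ| = ½ · 13.5 · 30 = $202.5.

Deadweight loss = $202.5 hundred.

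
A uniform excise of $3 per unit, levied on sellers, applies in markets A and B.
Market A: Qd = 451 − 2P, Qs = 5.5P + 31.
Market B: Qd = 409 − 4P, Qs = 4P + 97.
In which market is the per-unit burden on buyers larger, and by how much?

Market A, by $0.7.

Market A: pre-tax P* = $56, Q* = 339; post-tax Q = 334.6; per-unit burden on buyers = $2.2.
Market B: pre-tax P* = $39, Q* = 253; post-tax Q = 247; per-unit burden on buyers = $1.5.
Difference: $2.2 vs $1.5 → market A is larger by $0.7.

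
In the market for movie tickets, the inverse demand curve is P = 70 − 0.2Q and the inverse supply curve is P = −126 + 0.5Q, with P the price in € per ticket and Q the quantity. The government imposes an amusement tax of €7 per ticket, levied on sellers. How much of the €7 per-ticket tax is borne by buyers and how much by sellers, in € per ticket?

Buyers bear €2 per ticket; sellers bear €5 per ticket.

Rewrite in direct form: Qd = 350 − 5P and Qs = 2P + 252.
Without the tax, 350 − 5P = 2P + 252 gives 7P = 98, so P* = €14 and Q* = 280.
With the tax collected from sellers, supply shifts: Qs = 2(P − 7) + 252.
Solving gives Q = 270 with buyers paying €16 and sellers receiving €9 (the €7 wedge).
Burden on buyers: €2; on sellers: €5. (They sum to €7.)
The less price-elastic side of the market bears the larger share of a per-unit tax.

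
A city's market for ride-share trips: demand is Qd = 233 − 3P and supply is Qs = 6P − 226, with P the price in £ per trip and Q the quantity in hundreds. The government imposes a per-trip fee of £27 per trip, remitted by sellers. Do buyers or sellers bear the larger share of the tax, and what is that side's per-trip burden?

Buyers bear the larger share: £18 per trip.

Without the tax, 233 − 3P = 6P − 226 gives 9P = 459, so P* = £51 and Q* = 80.
With the tax collected from sellers, supply shifts: Qs = 6(P − 27) − 226.
New equilibrium: buyers pay £69, sellers receive £42, Q = 26. (Wedge: Pb − Ps = 27.)
Per-trip burden: buyers £18, sellers £9.
Buyers take the larger share because demand is less price-elastic here (demand slope 3 vs supply slope 6).
The less price-elastic side of the market bears the larger share of a per-unit tax.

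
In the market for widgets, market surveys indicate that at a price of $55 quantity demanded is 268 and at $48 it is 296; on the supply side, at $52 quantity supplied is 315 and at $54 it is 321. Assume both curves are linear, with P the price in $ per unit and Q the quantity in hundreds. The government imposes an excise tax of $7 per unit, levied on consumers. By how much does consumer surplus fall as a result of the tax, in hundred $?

Consumer surplus falls by $882 hundred.

Demand slope: (296 − 268)/(48 − 55) = -4, so Qd = 488 − 4P.
Supply slope: (321 − 315)/(54 − 52) = 3, so Qs = 3P + 159.
Before the tax: set 488 − 4P = 3P + 159 → P* = $47, Q* = 300.
With the tax collected from consumers, demand (in seller-price terms) shifts: Qd = 488 − 4(P + 7).
New equilibrium: consumers pay $50, sellers receive $43, Q = 288. (Wedge: Pb − Ps = 7.)
ΔCS is the trapezoid between Q = 288 and Q = 300 of height $3: ½ · (300 + 288) · 3 = $882.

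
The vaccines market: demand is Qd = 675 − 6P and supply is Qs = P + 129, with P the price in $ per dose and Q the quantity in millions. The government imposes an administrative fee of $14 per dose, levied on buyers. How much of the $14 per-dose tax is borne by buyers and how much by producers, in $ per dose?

Buyers bear $2 per dose; producers bear $12 per dose.

Without the tax, 675 − 6P = P + 129 gives 7P = 546, so P* = $78 and Q* = 207.
With the tax collected from buyers, demand (in seller-price terms) shifts: Qd = 675 − 6(P + 14).
Solving gives Q = 195 with buyers paying $80 and producers receiving $66 (the $14 wedge).
Burden on buyers: $2; on producers: $12. (They sum to $14.)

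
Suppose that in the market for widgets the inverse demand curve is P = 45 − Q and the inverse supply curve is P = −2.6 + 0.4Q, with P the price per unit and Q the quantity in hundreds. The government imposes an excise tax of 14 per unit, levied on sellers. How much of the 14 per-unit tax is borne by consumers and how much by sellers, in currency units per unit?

Rewrite in direct form: Qd = 45 − P and Qs = 2.5P + 6.5.
Without the tax, 45 − P = 2.5P + 6.5 gives 3.5P = 38.5, so P* = 11 and Q* = 34.
With the tax collected from sellers, supply shifts: Qs = 2.5(P − 14) + 6.5.
New equilibrium: consumers pay 21, sellers receive 7, Q = 24. (Wedge: Pb − Ps = 14.)
Burden on consumers: 10; on sellers: 4. (They sum to 14.)
The less price-elastic side of the market bears the larger share of a per-unit tax.

Consumers bear 10 per unit; sellers bear 4 per unit.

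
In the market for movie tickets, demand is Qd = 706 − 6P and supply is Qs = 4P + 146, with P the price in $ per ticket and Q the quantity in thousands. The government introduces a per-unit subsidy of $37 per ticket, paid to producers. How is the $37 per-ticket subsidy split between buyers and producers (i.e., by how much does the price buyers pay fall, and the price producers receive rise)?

Buyers gain $14.8 per ticket; producers gain $22.2 per ticket.

Before the subsidy: set 706 − 6P = 4P + 146 → P* = $56, Q* = 370.
With a per-unit subsidy paid to producers, each receives P + 37 per unit sold, so supply becomes Qs = 4(P + 37) + 146.
Solving gives Q = 458.8 with buyers paying $41.2 and producers receiving $78.2 (the $37 wedge).
Gain to buyers: $14.8; to producers: $22.2. (They sum to $37.)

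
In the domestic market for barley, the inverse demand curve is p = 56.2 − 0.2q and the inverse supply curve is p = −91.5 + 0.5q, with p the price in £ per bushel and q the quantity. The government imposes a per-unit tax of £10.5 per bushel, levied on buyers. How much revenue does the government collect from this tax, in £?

Inverting to q(p) form: qd = 281 − 5p; qs = 2p + 183.
Before the tax: set 281 − 5p = 2p + 183 → p* = £14, q* = 211.
With the tax collected from buyers, demand (in seller-price terms) shifts: qd = 281 − 5(p + 10.5).
New equilibrium: buyers pay £17, suppliers receive £6.5, q = 196. (Wedge: pb − ps = 10.5.)
Revenue = t · Q = 10.5 · 196 = £2058.

Tax revenue = £2058.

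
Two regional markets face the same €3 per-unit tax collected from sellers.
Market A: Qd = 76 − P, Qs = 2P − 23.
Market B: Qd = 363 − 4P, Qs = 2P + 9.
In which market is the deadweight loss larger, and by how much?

Market A: pre-tax P* = €33, Q* = 43; post-tax Q = 41; deadweight loss = €3.
Market B: pre-tax P* = €59, Q* = 127; post-tax Q = 123; deadweight loss = €6.
Difference: €3 vs €6 → market B is larger by €3.

Market B, by €3.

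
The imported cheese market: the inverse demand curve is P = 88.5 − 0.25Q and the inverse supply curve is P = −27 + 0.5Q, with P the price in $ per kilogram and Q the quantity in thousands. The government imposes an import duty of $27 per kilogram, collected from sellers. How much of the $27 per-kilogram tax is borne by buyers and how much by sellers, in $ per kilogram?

Buyers bear $9 per kilogram; sellers bear $18 per kilogram.

Inverting to Q(P) form: Qd = 354 − 4P; Qs = 2P + 54.
Without the tax, 354 − 4P = 2P + 54 gives 6P = 300, so P* = $50 and Q* = 154.
With the tax collected from sellers, supply shifts: Qs = 2(P − 27) + 54.
Solving gives Q = 118 with buyers paying $59 and sellers receiving $32 (the $27 wedge).
Burden on buyers: $9; on sellers: $18. (They sum to $27.)
The less price-elastic side of the market bears the larger share of a per-unit tax.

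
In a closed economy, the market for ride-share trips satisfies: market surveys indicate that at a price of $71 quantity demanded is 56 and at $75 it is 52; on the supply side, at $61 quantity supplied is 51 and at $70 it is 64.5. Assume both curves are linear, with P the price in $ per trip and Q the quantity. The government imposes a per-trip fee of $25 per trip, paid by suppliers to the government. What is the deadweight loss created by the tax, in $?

Deadweight loss = $187.5.

Demand slope: (52 − 56)/(75 − 71) = -1, so Qd = 127 − P.
Supply slope: (64.5 − 51)/(70 − 61) = 1.5, so Qs = 1.5P − 40.5.
Before the tax: set 127 − P = 1.5P − 40.5 → P* = $67, Q* = 60.
With the tax collected from suppliers, supply shifts: Qs = 1.5(P − 25) − 40.5.
Solving gives Q = 45 with consumers paying $82 and suppliers receiving $57 (the $25 wedge).
Quantity falls by |ΔQ| = |60 − 45| = 15.
DWL = ½ · t · |ΔQ| = ½ · 25 · 15 = $187.5.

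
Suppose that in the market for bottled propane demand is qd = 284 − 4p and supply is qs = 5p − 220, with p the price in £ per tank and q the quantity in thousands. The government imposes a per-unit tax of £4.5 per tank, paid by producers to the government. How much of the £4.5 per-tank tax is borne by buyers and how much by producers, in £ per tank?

Buyers bear £2.5 per tank; producers bear £2 per tank.

Without the tax, 284 − 4p = 5p − 220 gives 9p = 504, so p* = £56 and q* = 60.
With the tax collected from producers, supply shifts: qs = 5(p − 4.5) − 220.
Solving gives q = 50 with buyers paying £58.5 and producers receiving £54 (the £4.5 wedge).
Burden on buyers: £2.5; on producers: £2. (They sum to £4.5.)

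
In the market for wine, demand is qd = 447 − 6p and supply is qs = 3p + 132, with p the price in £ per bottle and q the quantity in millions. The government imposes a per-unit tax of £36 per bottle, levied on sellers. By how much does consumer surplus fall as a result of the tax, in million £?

Before the tax: set 447 − 6p = 3p + 132 → p* = £35, q* = 237.
With the tax collected from sellers, supply shifts: qs = 3(p − 36) + 132.
Solving gives q = 165 with consumers paying £47 and sellers receiving £11 (the £36 wedge).
ΔCS is the trapezoid between Q = 165 and Q = 237 of height £12: ½ · (237 + 165) · 12 = £2412.

Consumer surplus falls by £2412 million.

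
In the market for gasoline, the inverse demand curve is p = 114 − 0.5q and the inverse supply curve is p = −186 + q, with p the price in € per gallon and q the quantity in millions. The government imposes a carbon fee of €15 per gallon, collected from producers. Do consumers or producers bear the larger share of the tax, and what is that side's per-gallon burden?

Producers bear the larger share: €10 per gallon.

Inverting to q(p) form: qd = 228 − 2p; qs = p + 186.
Before the tax: set 228 − 2p = p + 186 → p* = €14, q* = 200.
With the tax collected from producers, supply shifts: qs = (p − 15) + 186.
Solving gives q = 190 with consumers paying €19 and producers receiving €4 (the €15 wedge).
Per-gallon burden: consumers €5, producers €10.
Producers take the larger share because supply is less price-elastic here (demand slope 2 vs supply slope 1).
The less price-elastic side of the market bears the larger share of a per-unit tax.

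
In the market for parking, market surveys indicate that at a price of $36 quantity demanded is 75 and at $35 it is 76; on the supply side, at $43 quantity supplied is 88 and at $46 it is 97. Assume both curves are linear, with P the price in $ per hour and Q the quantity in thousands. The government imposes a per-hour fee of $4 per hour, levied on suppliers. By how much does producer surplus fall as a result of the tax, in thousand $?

Demand slope: (76 − 75)/(35 − 36) = -1, so Qd = 111 − P.
Supply slope: (97 − 88)/(46 − 43) = 3, so Qs = 3P − 41.
Before the tax: set 111 − P = 3P − 41 → P* = $38, Q* = 73.
With the tax collected from suppliers, supply shifts: Qs = 3(P − 4) − 41.
Solving gives Q = 70 with consumers paying $41 and suppliers receiving $37 (the $4 wedge).
ΔPS is the trapezoid between Q = 70 and Q = 73 of height $1: ½ · (73 + 70) · 1 = $71.5.

Producer surplus falls by $71.5 thousand.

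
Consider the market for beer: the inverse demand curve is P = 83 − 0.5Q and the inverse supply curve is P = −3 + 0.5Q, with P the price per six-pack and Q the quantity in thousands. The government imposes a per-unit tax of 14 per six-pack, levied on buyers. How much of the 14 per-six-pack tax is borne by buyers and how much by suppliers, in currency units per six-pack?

Buyers bear 7 per six-pack; suppliers bear 7 per six-pack.

Inverting to Q(P) form: Qd = 166 − 2P; Qs = 2P + 6.
Without the tax, 166 − 2P = 2P + 6 gives 4P = 160, so P* = 40 and Q* = 86.
With the tax collected from buyers, demand (in seller-price terms) shifts: Qd = 166 − 2(P + 14).
New equilibrium: buyers pay 47, suppliers receive 33, Q = 72. (Wedge: Pb − Ps = 14.)
Burden on buyers: 7; on suppliers: 7. (They sum to 14.)
The less price-elastic side of the market bears the larger share of a per-unit tax.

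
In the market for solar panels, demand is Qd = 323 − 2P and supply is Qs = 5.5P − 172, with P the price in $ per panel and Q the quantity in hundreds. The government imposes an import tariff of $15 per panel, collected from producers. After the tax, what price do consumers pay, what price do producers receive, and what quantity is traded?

Before the tax: set 323 − 2P = 5.5P − 172 → P* = $66, Q* = 191.
With the tax collected from producers, supply shifts: Qs = 5.5(P − 15) − 172.
New equilibrium: consumers pay $77, producers receive $62, Q = 169. (Wedge: Pb − Ps = 15.)

Consumers pay $77; producers receive $62; quantity = 169.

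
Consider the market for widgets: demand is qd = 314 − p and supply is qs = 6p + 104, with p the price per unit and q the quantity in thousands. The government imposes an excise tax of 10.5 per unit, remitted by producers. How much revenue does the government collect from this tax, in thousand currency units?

Before the tax: set 314 − p = 6p + 104 → p* = 30, q* = 284.
With the tax collected from producers, supply shifts: qs = 6(p − 10.5) + 104.
Solving gives q = 275 with buyers paying 39 and producers receiving 28.5 (the 10.5 wedge).
Revenue = t · Q = 10.5 · 275 = 2887.5.

Tax revenue = 2887.5 thousand.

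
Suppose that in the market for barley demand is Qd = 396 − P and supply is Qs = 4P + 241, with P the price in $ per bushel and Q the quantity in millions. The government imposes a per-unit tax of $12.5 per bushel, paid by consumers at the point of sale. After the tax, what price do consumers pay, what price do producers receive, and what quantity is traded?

Consumers pay $41; producers receive $28.5; quantity = 355.

Without the tax, 396 − P = 4P + 241 gives 5P = 155, so P* = $31 and Q* = 365.
With the tax collected from consumers, demand (in seller-price terms) shifts: Qd = 396 − (P + 12.5).
Solving gives Q = 355 with consumers paying $41 and producers receiving $28.5 (the $12.5 wedge).
The less price-elastic side of the market bears the larger share of a per-unit tax.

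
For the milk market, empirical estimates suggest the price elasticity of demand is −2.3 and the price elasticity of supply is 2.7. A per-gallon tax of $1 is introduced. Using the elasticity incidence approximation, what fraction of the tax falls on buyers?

Buyers' share ≈ 0.54.

Incidence ratio: buyers' share ≈ εs / (εs + |εd|) = 2.7 / (2.7 + 2.3) = 0.54.
Supply is the more elastic side, so buyers bear the larger share.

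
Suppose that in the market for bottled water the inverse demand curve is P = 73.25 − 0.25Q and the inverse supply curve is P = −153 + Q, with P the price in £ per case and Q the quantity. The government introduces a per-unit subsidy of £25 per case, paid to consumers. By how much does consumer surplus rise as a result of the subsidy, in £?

Rewrite in direct form: Qd = 293 − 4P and Qs = P + 153.
Without the subsidy, 293 − 4P = P + 153 gives 5P = 140, so P* = £28 and Q* = 181.
With a per-unit subsidy paid to consumers, each effectively pays P − 25, so demand becomes Qd = 293 − 4(P − 25).
New equilibrium: consumers pay £23, suppliers receive £48, Q = 201. (Wedge: Pb − Ps = −25.)
ΔCS is the trapezoid between Q = 201 and Q = 181 of height £5: ½ · (181 + 201) · 5 = £955.

Consumer surplus rises by £955.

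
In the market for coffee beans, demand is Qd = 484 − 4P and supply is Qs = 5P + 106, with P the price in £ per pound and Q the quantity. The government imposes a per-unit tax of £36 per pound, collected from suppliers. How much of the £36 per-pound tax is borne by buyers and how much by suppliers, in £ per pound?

Before the tax: set 484 − 4P = 5P + 106 → P* = £42, Q* = 316.
With the tax collected from suppliers, supply shifts: Qs = 5(P − 36) + 106.
Solving gives Q = 236 with buyers paying £62 and suppliers receiving £26 (the £36 wedge).
Burden on buyers: £20; on suppliers: £16. (They sum to £36.)

Buyers bear £20 per pound; suppliers bear £16 per pound.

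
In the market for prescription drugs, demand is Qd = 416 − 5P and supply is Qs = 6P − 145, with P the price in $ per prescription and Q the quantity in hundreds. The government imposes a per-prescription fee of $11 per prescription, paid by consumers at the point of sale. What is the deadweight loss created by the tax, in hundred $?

Deadweight loss = $165 hundred.

Before the tax: set 416 − 5P = 6P − 145 → P* = $51, Q* = 161.
With the tax collected from consumers, demand (in seller-price terms) shifts: Qd = 416 − 5(P + 11).
New equilibrium: consumers pay $57, sellers receive $46, Q = 131. (Wedge: Pb − Ps = 11.)
Quantity falls by |ΔQ| = |161 − 131| = 30.
DWL = ½ · t · |ΔQ| = ½ · 11 · 30 = $165.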